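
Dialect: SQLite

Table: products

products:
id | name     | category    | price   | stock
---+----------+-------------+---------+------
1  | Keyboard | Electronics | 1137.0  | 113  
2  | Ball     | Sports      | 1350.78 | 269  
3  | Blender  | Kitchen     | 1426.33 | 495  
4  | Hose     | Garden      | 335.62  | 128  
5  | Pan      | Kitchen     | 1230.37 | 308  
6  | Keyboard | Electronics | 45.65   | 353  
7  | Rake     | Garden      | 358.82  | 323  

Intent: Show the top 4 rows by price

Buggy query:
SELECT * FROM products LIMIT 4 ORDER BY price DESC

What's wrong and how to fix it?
Bug: ORDER BY cannot follow LIMIT; LIMIT is the final clause

Fix: Swap the clauses: ORDER BY first, then LIMIT

Corrected query:
SELECT * FROM products ORDER BY price DESC LIMIT 4

Result:
id | name     | category    | price   | stock
---+----------+-------------+---------+------
3  | Blender  | Kitchen     | 1426.33 | 495  
2  | Ball     | Sports      | 1350.78 | 269  
5  | Pan      | Kitchen     | 1230.37 | 308  
1  | Keyboard | Electronics | 1137    | 113  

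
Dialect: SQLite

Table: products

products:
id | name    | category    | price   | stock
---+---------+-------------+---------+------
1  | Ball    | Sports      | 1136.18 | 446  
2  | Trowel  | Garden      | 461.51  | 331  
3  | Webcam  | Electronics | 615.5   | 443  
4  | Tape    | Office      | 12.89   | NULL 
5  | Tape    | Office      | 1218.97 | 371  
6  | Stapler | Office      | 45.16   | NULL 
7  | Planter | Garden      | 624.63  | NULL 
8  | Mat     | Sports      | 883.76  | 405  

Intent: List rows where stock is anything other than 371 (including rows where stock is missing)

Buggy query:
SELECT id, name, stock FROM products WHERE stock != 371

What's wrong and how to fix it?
Bug: Inequality against NULL is unknown, not true; rows with NULL are dropped

Fix: Add an explicit OR stock IS NULL to include the missing-value rows

Corrected query:
SELECT id, name, stock FROM products WHERE stock != 371 OR stock IS NULL

Result:
id | name    | stock
---+---------+------
1  | Ball    | 446  
2  | Trowel  | 331  
3  | Webcam  | 443  
4  | Tape    | NULL 
6  | Stapler | NULL 
7  | Planter | NULL 
8  | Mat     | 405  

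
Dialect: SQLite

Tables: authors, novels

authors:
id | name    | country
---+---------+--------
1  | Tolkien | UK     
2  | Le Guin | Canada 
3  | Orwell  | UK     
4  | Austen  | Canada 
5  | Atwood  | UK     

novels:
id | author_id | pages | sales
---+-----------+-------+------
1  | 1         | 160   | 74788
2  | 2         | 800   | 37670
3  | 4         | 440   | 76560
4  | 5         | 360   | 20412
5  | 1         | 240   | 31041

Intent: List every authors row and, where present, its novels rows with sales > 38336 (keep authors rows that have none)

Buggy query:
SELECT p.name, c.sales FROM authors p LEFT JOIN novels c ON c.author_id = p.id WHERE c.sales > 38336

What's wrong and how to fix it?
Bug: Filtering c.sales in WHERE discards the NULL rows produced by LEFT JOIN, turning it into an inner join

Fix: Put 'c.sales > 38336' in the JOIN's ON clause instead of WHERE

Corrected query:
SELECT p.name, c.sales FROM authors p LEFT JOIN novels c ON c.author_id = p.id AND c.sales > 38336

Result:
name    | sales
--------+------
Tolkien | 74788
Le Guin | NULL 
Orwell  | NULL 
Austen  | 76560
Atwood  | NULL 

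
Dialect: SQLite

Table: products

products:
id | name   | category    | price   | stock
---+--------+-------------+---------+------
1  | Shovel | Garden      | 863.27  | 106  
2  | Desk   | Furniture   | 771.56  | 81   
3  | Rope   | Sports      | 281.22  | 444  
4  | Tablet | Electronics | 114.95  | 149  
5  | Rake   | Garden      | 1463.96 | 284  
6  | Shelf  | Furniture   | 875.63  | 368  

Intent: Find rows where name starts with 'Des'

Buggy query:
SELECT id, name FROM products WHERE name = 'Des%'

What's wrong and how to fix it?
Bug: Wildcards only work with LIKE; '=' treats '%' as a literal character

Fix: Replace '=' with LIKE so 'Des%' is treated as a pattern

Corrected query:
SELECT id, name FROM products WHERE name LIKE 'Des%'

Result:
id | name
---+-----
2  | Desk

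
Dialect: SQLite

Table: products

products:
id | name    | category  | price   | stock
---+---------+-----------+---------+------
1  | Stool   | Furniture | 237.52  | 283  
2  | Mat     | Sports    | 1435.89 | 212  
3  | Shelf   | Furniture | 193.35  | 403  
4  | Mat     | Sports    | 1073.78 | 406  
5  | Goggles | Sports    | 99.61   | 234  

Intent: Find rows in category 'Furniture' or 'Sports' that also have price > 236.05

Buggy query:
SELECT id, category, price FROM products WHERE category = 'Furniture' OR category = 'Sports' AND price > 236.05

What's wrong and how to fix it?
Bug: AND binds tighter than OR, so this parses as category = 'Furniture' OR (category = 'Sports' AND price > 236.05)

Fix: Add parentheses around the OR so the AND applies to both alternatives

Corrected query:
SELECT id, category, price FROM products WHERE (category = 'Furniture' OR category = 'Sports') AND price > 236.05

Result:
id | category  | price  
---+-----------+--------
1  | Furniture | 237.52 
2  | Sports    | 1435.89
4  | Sports    | 1073.78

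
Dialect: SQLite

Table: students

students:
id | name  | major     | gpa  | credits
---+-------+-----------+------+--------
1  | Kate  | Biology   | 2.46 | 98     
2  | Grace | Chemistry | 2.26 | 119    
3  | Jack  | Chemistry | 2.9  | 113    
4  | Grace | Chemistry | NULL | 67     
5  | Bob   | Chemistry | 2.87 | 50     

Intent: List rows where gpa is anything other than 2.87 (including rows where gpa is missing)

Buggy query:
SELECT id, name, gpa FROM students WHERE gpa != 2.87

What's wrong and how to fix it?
Bug: 'gpa != 2.87' is unknown when gpa is NULL, so NULL rows are silently excluded

Fix: Add an explicit OR gpa IS NULL to include the missing-value rows

Corrected query:
SELECT id, name, gpa FROM students WHERE gpa != 2.87 OR gpa IS NULL

Result:
id | name  | gpa 
---+-------+-----
1  | Kate  | 2.46
2  | Grace | 2.26
3  | Jack  | 2.9 
4  | Grace | NULL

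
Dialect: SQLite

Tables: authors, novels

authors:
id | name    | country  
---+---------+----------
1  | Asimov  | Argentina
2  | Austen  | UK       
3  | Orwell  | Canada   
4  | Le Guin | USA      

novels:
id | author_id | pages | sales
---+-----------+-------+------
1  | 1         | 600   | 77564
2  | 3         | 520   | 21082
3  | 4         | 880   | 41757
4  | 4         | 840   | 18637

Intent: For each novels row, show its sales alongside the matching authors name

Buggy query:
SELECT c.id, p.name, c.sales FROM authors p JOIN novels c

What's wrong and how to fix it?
Bug: Missing join condition: each novels row is matched to all authors rows instead of just its own

Fix: Specify the join condition linking the foreign key to the parent id

Corrected query:
SELECT c.id, p.name, c.sales FROM authors p JOIN novels c ON c.author_id = p.id

Result:
id | name    | sales
---+---------+------
1  | Asimov  | 77564
2  | Orwell  | 21082
3  | Le Guin | 41757
4  | Le Guin | 18637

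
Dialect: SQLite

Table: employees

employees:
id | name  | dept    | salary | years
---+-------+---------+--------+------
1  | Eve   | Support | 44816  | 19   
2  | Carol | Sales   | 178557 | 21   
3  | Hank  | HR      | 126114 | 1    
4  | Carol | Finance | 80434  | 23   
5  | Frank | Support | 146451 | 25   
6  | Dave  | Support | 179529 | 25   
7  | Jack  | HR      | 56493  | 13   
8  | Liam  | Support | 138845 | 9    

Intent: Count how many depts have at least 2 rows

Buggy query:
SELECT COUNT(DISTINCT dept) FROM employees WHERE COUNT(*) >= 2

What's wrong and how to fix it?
Bug: WHERE filters individual rows, not groups, so a group-level COUNT is invalid there

Fix: Group first with HAVING COUNT(*) >= 2, then COUNT the resulting groups

Corrected query:
SELECT COUNT(*) FROM (SELECT dept FROM employees GROUP BY dept HAVING COUNT(*) >= 2)

Result:
COUNT(*)
--------
2       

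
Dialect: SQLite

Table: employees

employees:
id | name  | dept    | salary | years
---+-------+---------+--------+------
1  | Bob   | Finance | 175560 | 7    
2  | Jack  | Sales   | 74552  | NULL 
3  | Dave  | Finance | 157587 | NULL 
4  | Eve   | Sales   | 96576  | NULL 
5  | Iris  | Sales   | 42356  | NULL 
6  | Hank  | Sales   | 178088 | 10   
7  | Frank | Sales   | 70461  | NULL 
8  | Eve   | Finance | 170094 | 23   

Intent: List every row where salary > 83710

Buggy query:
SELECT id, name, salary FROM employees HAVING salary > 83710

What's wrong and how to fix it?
Bug: HAVING filters the output of aggregation, but this query has no GROUP BY and no aggregate functions, so SQLite rejects it (HAVING clause on a non-aggregate query); the condition here is per row

Fix: Replace HAVING with WHERE since the condition applies to individual rows

Corrected query:
SELECT id, name, salary FROM employees WHERE salary > 83710

Result:
id | name | salary
---+------+-------
1  | Bob  | 175560
3  | Dave | 157587
4  | Eve  | 96576 
6  | Hank | 178088
8  | Eve  | 170094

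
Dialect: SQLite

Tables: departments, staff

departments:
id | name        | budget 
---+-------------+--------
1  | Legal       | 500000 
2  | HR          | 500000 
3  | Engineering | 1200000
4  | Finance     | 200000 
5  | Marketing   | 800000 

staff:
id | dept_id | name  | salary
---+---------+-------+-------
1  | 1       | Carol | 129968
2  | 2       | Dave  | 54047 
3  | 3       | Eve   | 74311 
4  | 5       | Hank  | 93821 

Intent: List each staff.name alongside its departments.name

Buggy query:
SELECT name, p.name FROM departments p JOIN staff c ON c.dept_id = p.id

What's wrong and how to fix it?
Bug: 'name' exists in both joined tables, so the database can't tell which one is meant

Fix: Prefix ambiguous columns with the table alias

Corrected query:
SELECT c.name, p.name FROM departments p JOIN staff c ON c.dept_id = p.id

Result:
name  | name       
------+------------
Carol | Legal      
Dave  | HR         
Eve   | Engineering
Hank  | Marketing  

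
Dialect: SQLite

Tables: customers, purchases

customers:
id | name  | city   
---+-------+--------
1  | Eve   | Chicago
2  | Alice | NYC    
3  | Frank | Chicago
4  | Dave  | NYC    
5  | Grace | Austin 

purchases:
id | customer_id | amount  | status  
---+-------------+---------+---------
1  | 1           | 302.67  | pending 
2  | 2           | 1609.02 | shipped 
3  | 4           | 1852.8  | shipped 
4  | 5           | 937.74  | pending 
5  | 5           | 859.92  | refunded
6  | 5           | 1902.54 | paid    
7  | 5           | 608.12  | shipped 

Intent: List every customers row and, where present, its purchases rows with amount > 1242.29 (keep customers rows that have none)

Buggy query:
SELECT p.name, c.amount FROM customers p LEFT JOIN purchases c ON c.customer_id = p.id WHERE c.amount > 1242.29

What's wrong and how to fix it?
Bug: Filtering c.amount in WHERE discards the NULL rows produced by LEFT JOIN, turning it into an inner join

Fix: Move the right-table condition into the ON clause so unmatched parents are kept

Corrected query:
SELECT p.name, c.amount FROM customers p LEFT JOIN purchases c ON c.customer_id = p.id AND c.amount > 1242.29

Result:
name  | amount 
------+--------
Eve   | NULL   
Alice | 1609.02
Frank | NULL   
Dave  | 1852.8 
Grace | 1902.54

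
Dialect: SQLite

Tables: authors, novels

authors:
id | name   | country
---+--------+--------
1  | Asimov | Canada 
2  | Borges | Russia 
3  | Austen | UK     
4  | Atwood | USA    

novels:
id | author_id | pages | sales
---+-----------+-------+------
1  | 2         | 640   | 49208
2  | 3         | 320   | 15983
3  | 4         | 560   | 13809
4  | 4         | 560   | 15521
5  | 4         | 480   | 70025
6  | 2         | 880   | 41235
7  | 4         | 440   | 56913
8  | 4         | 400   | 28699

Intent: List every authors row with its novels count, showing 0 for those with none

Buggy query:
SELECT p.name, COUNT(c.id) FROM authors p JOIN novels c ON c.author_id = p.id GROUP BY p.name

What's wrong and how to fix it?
Bug: An inner join excludes parents with zero children

Fix: Switch to LEFT JOIN to retain unmatched parent rows

Corrected query:
SELECT p.name, COUNT(c.id) FROM authors p LEFT JOIN novels c ON c.author_id = p.id GROUP BY p.name

Result:
name   | COUNT(c.id)
-------+------------
Asimov | 0          
Atwood | 5          
Austen | 1          
Borges | 2          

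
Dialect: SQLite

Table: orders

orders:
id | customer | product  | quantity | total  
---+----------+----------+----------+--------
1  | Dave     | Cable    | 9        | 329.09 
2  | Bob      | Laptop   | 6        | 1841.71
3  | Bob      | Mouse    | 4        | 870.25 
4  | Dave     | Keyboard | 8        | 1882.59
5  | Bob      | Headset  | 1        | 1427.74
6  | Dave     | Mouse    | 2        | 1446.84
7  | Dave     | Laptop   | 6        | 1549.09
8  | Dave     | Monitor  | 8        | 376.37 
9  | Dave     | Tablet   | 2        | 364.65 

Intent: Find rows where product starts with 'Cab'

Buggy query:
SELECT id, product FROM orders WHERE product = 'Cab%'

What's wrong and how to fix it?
Bug: '=' compares the literal string including the % character; pattern matching needs LIKE

Fix: Replace '=' with LIKE so 'Cab%' is treated as a pattern

Corrected query:
SELECT id, product FROM orders WHERE product LIKE 'Cab%'

Result:
id | product
---+--------
1  | Cable  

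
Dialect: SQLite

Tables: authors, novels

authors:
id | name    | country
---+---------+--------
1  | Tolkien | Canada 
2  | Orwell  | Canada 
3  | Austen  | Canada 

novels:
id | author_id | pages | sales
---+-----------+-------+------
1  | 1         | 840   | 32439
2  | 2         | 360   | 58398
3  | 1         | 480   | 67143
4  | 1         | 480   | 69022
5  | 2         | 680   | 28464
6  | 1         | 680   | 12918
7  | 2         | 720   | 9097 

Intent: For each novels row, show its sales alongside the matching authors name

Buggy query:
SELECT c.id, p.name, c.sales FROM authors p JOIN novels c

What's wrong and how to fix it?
Bug: Missing join condition: each novels row is matched to all authors rows instead of just its own

Fix: Specify the join condition linking the foreign key to the parent id

Corrected query:
SELECT c.id, p.name, c.sales FROM authors p JOIN novels c ON c.author_id = p.id

Result:
id | name    | sales
---+---------+------
1  | Tolkien | 32439
2  | Orwell  | 58398
3  | Tolkien | 67143
4  | Tolkien | 69022
5  | Orwell  | 28464
6  | Tolkien | 12918
7  | Orwell  | 9097 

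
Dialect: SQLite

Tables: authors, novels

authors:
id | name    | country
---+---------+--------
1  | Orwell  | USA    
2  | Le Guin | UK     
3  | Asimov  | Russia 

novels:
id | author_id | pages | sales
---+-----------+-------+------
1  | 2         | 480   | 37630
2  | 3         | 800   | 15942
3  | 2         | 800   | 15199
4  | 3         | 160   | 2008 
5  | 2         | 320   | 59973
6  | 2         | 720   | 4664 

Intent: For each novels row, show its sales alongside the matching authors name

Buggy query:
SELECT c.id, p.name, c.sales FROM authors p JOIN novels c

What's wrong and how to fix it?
Bug: Missing join condition: each novels row is matched to all authors rows instead of just its own

Fix: Add ON c.author_id = p.id to the JOIN

Corrected query:
SELECT c.id, p.name, c.sales FROM authors p JOIN novels c ON c.author_id = p.id

Result:
id | name    | sales
---+---------+------
1  | Le Guin | 37630
2  | Asimov  | 15942
3  | Le Guin | 15199
4  | Asimov  | 2008 
5  | Le Guin | 59973
6  | Le Guin | 4664 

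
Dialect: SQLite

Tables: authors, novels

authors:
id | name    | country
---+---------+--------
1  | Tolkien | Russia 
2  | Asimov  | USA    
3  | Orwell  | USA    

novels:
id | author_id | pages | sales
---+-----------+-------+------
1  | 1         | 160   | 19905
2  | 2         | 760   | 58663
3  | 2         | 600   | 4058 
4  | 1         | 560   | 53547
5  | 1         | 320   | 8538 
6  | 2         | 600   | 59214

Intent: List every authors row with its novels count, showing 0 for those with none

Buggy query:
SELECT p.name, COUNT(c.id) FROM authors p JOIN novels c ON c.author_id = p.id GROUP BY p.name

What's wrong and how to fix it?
Bug: An inner join excludes parents with zero children

Fix: Switch to LEFT JOIN to retain unmatched parent rows

Corrected query:
SELECT p.name, COUNT(c.id) FROM authors p LEFT JOIN novels c ON c.author_id = p.id GROUP BY p.name

Result:
name    | COUNT(c.id)
--------+------------
Asimov  | 3          
Orwell  | 0          
Tolkien | 3          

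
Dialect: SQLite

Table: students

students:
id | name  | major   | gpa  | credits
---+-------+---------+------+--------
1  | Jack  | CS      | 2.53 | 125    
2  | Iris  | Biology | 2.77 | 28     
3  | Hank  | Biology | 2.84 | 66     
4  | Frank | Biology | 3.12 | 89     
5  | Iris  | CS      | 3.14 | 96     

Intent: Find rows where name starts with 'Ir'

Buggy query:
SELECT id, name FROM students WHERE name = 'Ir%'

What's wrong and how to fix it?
Bug: Wildcards only work with LIKE; '=' treats '%' as a literal character

Fix: Use LIKE for wildcard pattern matching

Corrected query:
SELECT id, name FROM students WHERE name LIKE 'Ir%'

Result:
id | name
---+-----
2  | Iris
5  | Iris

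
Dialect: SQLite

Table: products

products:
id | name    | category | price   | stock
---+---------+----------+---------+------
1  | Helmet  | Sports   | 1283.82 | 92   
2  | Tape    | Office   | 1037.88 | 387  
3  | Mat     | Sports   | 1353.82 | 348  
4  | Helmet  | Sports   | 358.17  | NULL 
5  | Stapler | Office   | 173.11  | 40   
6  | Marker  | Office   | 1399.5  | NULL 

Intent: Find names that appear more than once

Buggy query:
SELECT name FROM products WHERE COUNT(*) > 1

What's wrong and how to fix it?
Bug: WHERE can't reference COUNT(*); aggregates are computed after WHERE

Fix: GROUP BY name, then filter groups with HAVING COUNT(*) > 1

Corrected query:
SELECT name FROM products GROUP BY name HAVING COUNT(*) > 1

Result:
name  
------
Helmet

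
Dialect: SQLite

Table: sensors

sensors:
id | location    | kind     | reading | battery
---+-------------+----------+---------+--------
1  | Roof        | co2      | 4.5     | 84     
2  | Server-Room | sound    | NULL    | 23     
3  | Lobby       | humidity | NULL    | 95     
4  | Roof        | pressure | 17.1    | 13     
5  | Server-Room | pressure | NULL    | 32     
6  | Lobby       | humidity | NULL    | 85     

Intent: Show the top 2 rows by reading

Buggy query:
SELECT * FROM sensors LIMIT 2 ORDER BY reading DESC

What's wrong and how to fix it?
Bug: LIMIT must come after ORDER BY

Fix: Sort with ORDER BY, then apply LIMIT

Corrected query:
SELECT * FROM sensors ORDER BY reading DESC LIMIT 2

Result:
id | location | kind     | reading | battery
---+----------+----------+---------+--------
4  | Roof     | pressure | 17.1    | 13     
1  | Roof     | co2      | 4.5     | 84     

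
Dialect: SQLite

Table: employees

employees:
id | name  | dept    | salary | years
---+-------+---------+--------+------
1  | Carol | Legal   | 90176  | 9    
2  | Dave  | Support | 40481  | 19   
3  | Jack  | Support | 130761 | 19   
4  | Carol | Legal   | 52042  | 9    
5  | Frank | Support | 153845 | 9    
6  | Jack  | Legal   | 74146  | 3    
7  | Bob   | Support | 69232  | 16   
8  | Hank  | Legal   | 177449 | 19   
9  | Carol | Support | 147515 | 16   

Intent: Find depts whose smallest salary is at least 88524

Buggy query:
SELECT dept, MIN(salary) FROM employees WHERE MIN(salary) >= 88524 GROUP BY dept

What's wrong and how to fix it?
Bug: Aggregates like MIN are computed per group after WHERE runs

Fix: Replace WHERE with HAVING after the GROUP BY

Corrected query:
SELECT dept, MIN(salary) FROM employees GROUP BY dept HAVING MIN(salary) >= 88524

Result:
(no rows)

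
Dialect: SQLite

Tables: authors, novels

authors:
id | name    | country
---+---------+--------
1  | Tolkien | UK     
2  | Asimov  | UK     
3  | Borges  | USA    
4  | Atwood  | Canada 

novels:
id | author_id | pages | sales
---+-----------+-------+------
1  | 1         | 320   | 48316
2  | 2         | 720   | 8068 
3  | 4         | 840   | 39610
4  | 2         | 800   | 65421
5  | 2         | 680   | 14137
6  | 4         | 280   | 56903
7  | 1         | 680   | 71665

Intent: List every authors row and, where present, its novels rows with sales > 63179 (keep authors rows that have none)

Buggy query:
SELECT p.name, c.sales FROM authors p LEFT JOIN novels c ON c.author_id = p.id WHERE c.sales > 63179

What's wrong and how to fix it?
Bug: Filtering c.sales in WHERE discards the NULL rows produced by LEFT JOIN, turning it into an inner join

Fix: Move the right-table condition into the ON clause so unmatched parents are kept

Corrected query:
SELECT p.name, c.sales FROM authors p LEFT JOIN novels c ON c.author_id = p.id AND c.sales > 63179

Result:
name    | sales
--------+------
Tolkien | 71665
Asimov  | 65421
Borges  | NULL 
Atwood  | NULL 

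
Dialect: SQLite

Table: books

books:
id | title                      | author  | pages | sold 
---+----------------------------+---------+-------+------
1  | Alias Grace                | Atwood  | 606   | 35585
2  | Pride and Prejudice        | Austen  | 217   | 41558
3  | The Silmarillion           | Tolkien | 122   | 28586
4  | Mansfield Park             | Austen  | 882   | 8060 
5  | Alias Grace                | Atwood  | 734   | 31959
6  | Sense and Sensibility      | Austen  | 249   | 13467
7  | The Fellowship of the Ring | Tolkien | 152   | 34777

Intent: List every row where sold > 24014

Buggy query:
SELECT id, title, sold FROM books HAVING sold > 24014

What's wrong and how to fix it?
Bug: This is a non-aggregate query (no GROUP BY, no aggregates), so in SQLite the HAVING clause is invalid here; a row-level condition belongs in WHERE

Fix: Use WHERE for row-level filtering

Corrected query:
SELECT id, title, sold FROM books WHERE sold > 24014

Result:
id | title                      | sold 
---+----------------------------+------
1  | Alias Grace                | 35585
2  | Pride and Prejudice        | 41558
3  | The Silmarillion           | 28586
5  | Alias Grace                | 31959
7  | The Fellowship of the Ring | 34777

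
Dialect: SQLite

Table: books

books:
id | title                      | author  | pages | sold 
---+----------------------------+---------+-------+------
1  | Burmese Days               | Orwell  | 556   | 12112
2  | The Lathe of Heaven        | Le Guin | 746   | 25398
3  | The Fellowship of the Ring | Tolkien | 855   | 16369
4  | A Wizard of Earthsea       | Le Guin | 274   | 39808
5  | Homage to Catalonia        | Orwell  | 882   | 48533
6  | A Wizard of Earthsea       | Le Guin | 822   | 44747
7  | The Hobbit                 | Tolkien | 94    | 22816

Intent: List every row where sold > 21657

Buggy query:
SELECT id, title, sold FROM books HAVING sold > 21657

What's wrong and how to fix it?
Bug: This is a non-aggregate query (no GROUP BY, no aggregates), so in SQLite the HAVING clause is invalid here; a row-level condition belongs in WHERE

Fix: Replace HAVING with WHERE since the condition applies to individual rows

Corrected query:
SELECT id, title, sold FROM books WHERE sold > 21657

Result:
id | title                | sold 
---+----------------------+------
2  | The Lathe of Heaven  | 25398
4  | A Wizard of Earthsea | 39808
5  | Homage to Catalonia  | 48533
6  | A Wizard of Earthsea | 44747
7  | The Hobbit           | 22816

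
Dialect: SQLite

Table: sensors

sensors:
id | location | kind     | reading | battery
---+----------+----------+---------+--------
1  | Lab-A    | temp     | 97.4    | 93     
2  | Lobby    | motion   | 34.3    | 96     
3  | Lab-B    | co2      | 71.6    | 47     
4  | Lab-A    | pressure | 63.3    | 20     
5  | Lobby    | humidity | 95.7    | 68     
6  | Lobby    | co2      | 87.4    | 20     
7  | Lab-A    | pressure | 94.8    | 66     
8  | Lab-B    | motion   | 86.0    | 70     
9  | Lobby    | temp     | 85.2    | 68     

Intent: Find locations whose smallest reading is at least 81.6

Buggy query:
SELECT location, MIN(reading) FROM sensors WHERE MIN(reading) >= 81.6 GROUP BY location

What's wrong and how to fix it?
Bug: Aggregates like MIN are computed per group after WHERE runs

Fix: Use HAVING for the per-group MIN condition

Corrected query:
SELECT location, MIN(reading) FROM sensors GROUP BY location HAVING MIN(reading) >= 81.6

Result:
(no rows)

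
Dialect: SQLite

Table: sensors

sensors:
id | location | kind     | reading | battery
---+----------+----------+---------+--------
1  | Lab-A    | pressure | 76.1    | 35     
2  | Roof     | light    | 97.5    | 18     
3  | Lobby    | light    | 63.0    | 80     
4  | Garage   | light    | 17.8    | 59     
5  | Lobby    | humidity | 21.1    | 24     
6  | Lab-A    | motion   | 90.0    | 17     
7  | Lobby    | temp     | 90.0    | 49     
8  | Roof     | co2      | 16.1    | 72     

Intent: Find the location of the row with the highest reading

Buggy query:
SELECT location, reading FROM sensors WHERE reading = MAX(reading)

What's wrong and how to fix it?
Bug: MAX(reading) is an aggregate and cannot be used directly in WHERE

Fix: Wrap MAX in a scalar subquery so WHERE compares against a single value

Corrected query:
SELECT location, reading FROM sensors WHERE reading = (SELECT MAX(reading) FROM sensors)

Result:
location | reading
---------+--------
Roof     | 97.5   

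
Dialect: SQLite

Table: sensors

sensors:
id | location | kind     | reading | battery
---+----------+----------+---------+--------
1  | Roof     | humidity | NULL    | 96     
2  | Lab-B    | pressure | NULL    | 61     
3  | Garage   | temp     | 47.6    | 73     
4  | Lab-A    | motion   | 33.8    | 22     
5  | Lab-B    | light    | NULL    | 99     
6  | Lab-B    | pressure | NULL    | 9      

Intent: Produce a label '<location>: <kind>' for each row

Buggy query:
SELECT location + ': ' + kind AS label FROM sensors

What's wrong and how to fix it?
Bug: '+' is numeric addition; on text columns SQLite converts them to 0 instead of concatenating

Fix: Replace + with || to concatenate text

Corrected query:
SELECT location || ': ' || kind AS label FROM sensors

Result:
label          
---------------
Roof: humidity 
Lab-B: pressure
Garage: temp   
Lab-A: motion  
Lab-B: light   
Lab-B: pressure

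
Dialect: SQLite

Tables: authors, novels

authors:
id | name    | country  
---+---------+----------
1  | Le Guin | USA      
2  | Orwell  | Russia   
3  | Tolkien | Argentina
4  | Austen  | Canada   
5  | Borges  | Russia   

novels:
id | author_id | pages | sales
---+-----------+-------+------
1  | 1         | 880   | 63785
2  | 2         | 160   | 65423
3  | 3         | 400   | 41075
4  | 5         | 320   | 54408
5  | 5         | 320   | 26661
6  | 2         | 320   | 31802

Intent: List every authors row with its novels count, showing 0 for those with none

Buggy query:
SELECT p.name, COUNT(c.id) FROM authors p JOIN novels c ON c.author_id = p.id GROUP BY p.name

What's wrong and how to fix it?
Bug: An inner join excludes parents with zero children

Fix: Switch to LEFT JOIN to retain unmatched parent rows

Corrected query:
SELECT p.name, COUNT(c.id) FROM authors p LEFT JOIN novels c ON c.author_id = p.id GROUP BY p.name

Result:
name    | COUNT(c.id)
--------+------------
Austen  | 0          
Borges  | 2          
Le Guin | 1          
Orwell  | 2          
Tolkien | 1          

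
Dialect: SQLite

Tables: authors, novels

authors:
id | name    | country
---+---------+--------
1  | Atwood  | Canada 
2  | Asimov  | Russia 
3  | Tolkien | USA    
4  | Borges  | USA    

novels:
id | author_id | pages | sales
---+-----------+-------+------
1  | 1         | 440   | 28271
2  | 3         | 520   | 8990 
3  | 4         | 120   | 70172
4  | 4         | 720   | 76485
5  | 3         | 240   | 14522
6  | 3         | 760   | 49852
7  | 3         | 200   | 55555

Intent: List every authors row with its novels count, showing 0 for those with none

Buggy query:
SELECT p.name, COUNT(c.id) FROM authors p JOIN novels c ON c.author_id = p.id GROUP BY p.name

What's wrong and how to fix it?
Bug: An inner join excludes parents with zero children

Fix: Use LEFT JOIN so parents without children still appear (COUNT(c.id) gives 0)

Corrected query:
SELECT p.name, COUNT(c.id) FROM authors p LEFT JOIN novels c ON c.author_id = p.id GROUP BY p.name

Result:
name    | COUNT(c.id)
--------+------------
Asimov  | 0          
Atwood  | 1          
Borges  | 2          
Tolkien | 4          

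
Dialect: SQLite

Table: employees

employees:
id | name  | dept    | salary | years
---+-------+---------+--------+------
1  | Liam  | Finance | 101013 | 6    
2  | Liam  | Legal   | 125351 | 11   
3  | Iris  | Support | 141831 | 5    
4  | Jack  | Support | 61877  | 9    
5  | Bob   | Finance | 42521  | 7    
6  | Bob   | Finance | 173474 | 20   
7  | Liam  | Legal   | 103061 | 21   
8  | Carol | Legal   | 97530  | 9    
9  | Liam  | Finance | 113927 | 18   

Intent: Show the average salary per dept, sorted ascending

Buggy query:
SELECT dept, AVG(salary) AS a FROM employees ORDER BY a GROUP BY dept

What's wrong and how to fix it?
Bug: GROUP BY must precede ORDER BY

Fix: Move ORDER BY to the end, after GROUP BY

Corrected query:
SELECT dept, AVG(salary) AS a FROM employees GROUP BY dept ORDER BY a

Result:
dept    | a            
--------+--------------
Support | 101854       
Finance | 107733.75    
Legal   | 108647.333333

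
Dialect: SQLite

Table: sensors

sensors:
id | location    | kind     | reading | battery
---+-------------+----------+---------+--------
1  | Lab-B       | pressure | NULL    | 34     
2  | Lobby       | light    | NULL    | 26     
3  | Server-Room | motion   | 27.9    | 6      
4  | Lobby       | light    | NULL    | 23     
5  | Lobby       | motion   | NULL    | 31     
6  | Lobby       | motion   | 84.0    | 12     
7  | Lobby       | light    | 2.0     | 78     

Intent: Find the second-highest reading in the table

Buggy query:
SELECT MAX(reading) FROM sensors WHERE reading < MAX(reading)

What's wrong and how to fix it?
Bug: MAX(reading) on the right of the comparison is an aggregate-in-WHERE error

Fix: Put the inner MAX in a scalar subquery

Corrected query:
SELECT MAX(reading) FROM sensors WHERE reading < (SELECT MAX(reading) FROM sensors)

Result:
MAX(reading)
------------
27.9        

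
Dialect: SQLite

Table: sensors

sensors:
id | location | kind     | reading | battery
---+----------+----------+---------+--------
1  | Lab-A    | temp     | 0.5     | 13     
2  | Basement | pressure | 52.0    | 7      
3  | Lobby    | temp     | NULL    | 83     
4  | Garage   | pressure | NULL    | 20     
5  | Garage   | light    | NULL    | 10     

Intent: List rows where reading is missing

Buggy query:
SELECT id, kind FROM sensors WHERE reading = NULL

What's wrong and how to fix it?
Bug: '= NULL' is always unknown in SQL three-valued logic, so no rows match

Fix: Use IS NULL to test for NULL

Corrected query:
SELECT id, kind FROM sensors WHERE reading IS NULL

Result:
id | kind    
---+---------
3  | temp    
4  | pressure
5  | light   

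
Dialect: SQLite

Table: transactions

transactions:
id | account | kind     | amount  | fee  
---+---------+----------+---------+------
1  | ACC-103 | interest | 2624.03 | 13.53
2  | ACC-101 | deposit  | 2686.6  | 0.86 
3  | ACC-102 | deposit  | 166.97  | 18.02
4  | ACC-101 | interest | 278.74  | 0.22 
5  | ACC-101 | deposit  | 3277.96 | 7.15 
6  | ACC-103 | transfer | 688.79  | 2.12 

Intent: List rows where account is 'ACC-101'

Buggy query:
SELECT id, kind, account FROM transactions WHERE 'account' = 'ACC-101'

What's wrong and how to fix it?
Bug: Single quotes denote string literals in SQL; the column name is being compared as a constant string

Fix: Remove the quotes around the column name (or use double quotes for an identifier)

Corrected query:
SELECT id, kind, account FROM transactions WHERE account = 'ACC-101'

Result:
id | kind     | account
---+----------+--------
2  | deposit  | ACC-101
4  | interest | ACC-101
5  | deposit  | ACC-101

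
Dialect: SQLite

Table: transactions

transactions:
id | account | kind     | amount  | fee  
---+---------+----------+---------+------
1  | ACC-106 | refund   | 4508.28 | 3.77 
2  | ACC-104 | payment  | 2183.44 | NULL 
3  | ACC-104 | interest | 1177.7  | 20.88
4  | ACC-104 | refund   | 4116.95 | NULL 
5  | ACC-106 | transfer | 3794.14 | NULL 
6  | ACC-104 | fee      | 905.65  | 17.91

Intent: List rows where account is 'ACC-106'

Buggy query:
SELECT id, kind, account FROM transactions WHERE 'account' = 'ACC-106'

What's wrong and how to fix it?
Bug: Single quotes denote string literals in SQL; the column name is being compared as a constant string

Fix: Reference the column as account without single quotes

Corrected query:
SELECT id, kind, account FROM transactions WHERE account = 'ACC-106'

Result:
id | kind     | account
---+----------+--------
1  | refund   | ACC-106
5  | transfer | ACC-106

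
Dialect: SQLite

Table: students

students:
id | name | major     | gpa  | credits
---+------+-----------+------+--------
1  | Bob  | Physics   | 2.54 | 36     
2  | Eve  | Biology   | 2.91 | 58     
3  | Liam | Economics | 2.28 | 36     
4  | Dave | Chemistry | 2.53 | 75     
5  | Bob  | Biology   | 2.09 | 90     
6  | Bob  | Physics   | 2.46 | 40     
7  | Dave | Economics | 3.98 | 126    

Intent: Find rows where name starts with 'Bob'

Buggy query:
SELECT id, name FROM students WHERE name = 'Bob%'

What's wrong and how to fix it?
Bug: Wildcards only work with LIKE; '=' treats '%' as a literal character

Fix: Use LIKE for wildcard pattern matching

Corrected query:
SELECT id, name FROM students WHERE name LIKE 'Bob%'

Result:
id | name
---+-----
1  | Bob 
5  | Bob 
6  | Bob 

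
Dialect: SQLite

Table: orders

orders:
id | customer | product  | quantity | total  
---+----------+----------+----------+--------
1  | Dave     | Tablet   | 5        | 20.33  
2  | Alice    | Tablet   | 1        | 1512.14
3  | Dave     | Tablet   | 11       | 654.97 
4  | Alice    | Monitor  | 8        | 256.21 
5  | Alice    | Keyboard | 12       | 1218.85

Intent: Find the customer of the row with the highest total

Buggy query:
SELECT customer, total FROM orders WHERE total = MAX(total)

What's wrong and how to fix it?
Bug: MAX(total) is an aggregate and cannot be used directly in WHERE

Fix: Wrap MAX in a scalar subquery so WHERE compares against a single value

Corrected query:
SELECT customer, total FROM orders WHERE total = (SELECT MAX(total) FROM orders)

Result:
customer | total  
---------+--------
Alice    | 1512.14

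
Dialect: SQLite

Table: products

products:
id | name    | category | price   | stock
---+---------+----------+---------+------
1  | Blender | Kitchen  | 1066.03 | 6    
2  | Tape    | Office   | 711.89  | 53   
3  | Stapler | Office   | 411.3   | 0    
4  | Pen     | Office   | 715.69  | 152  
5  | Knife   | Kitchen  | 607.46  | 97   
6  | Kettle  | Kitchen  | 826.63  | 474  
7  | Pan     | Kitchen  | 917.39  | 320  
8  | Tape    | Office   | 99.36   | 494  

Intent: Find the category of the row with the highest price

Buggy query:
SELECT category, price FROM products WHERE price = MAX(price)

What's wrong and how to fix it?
Bug: MAX(price) is an aggregate and cannot be used directly in WHERE

Fix: Wrap MAX in a scalar subquery so WHERE compares against a single value

Corrected query:
SELECT category, price FROM products WHERE price = (SELECT MAX(price) FROM products)

Result:
category | price  
---------+--------
Kitchen  | 1066.03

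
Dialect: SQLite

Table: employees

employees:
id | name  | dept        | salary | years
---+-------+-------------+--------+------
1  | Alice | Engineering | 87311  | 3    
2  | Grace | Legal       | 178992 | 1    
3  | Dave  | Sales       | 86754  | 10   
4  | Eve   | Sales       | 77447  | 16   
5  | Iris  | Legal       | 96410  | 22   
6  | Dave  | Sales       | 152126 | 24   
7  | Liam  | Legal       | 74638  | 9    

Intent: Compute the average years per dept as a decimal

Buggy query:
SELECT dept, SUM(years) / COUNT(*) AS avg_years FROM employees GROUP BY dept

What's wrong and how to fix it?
Bug: Both operands are integers, so '/' performs integer division and truncates

Fix: Multiply by 1.0 (or CAST to REAL) to force floating-point division

Corrected query:
SELECT dept, SUM(years) * 1.0 / COUNT(*) AS avg_years FROM employees GROUP BY dept

Result:
dept        | avg_years
------------+----------
Engineering | 3        
Legal       | 10.666667
Sales       | 16.666667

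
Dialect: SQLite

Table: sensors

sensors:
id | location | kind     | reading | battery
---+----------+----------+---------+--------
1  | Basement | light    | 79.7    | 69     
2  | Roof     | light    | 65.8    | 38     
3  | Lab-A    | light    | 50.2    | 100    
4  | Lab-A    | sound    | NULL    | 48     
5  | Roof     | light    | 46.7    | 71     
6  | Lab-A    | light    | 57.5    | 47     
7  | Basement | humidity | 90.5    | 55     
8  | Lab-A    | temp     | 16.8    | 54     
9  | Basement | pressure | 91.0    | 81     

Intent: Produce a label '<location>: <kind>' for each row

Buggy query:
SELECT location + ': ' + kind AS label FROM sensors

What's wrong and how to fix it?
Bug: SQLite uses || for string concatenation; + coerces text to numbers (yielding 0)

Fix: Use the || operator for string concatenation

Corrected query:
SELECT location || ': ' || kind AS label FROM sensors

Result:
label             
------------------
Basement: light   
Roof: light       
Lab-A: light      
Lab-A: sound      
Roof: light       
Lab-A: light      
Basement: humidity
Lab-A: temp       
Basement: pressure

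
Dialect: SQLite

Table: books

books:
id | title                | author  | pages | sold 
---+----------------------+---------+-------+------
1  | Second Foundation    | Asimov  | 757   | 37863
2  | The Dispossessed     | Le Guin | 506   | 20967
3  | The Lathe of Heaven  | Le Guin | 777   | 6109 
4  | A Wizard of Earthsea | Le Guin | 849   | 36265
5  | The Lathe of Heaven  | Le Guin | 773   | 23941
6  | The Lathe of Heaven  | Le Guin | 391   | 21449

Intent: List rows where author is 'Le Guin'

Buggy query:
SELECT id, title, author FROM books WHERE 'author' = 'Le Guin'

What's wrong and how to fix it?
Bug: Single quotes denote string literals in SQL; the column name is being compared as a constant string

Fix: Remove the quotes around the column name (or use double quotes for an identifier)

Corrected query:
SELECT id, title, author FROM books WHERE author = 'Le Guin'

Result:
id | title                | author 
---+----------------------+--------
2  | The Dispossessed     | Le Guin
3  | The Lathe of Heaven  | Le Guin
4  | A Wizard of Earthsea | Le Guin
5  | The Lathe of Heaven  | Le Guin
6  | The Lathe of Heaven  | Le Guin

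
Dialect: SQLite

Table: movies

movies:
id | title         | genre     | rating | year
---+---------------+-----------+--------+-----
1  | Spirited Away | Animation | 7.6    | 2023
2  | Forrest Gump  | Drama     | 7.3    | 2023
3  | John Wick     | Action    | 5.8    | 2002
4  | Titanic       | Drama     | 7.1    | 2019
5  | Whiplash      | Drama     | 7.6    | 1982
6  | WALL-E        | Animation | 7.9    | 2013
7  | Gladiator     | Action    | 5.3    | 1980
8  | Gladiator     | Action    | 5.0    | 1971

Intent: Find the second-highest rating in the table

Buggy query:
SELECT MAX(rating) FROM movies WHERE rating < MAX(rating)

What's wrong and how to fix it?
Bug: MAX(rating) on the right of the comparison is an aggregate-in-WHERE error

Fix: Put the inner MAX in a scalar subquery

Corrected query:
SELECT MAX(rating) FROM movies WHERE rating < (SELECT MAX(rating) FROM movies)

Result:
MAX(rating)
-----------
7.6        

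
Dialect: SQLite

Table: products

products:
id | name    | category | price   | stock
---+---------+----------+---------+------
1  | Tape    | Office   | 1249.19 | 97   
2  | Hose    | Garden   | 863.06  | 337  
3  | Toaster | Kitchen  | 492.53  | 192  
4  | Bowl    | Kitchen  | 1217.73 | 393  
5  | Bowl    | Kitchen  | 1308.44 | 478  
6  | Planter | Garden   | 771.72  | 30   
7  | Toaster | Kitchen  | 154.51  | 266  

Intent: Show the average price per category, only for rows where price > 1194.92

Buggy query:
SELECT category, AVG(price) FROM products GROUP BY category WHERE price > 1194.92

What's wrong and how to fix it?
Bug: WHERE cannot follow GROUP BY

Fix: Move the WHERE clause before GROUP BY

Corrected query:
SELECT category, AVG(price) FROM products WHERE price > 1194.92 GROUP BY category

Result:
category | AVG(price)
---------+-----------
Kitchen  | 1263.085  
Office   | 1249.19   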